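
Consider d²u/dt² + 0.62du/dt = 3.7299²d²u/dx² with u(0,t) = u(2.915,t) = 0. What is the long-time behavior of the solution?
As t → ∞, u → 0. Damping (γ=0.62) dissipates energy; oscillations decay exponentially.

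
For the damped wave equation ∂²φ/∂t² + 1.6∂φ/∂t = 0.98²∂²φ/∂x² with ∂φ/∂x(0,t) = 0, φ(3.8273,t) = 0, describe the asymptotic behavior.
φ → 0. Damping (γ=1.6) dissipates energy; oscillations decay exponentially.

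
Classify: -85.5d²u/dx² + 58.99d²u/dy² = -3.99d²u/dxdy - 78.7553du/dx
Rewriting in standard form: -85.5d²u/dx² + 3.99d²u/dxdy + 58.99d²u/dy² + 78.7553du/dx = 0. Hyperbolic (discriminant = 20190.5001).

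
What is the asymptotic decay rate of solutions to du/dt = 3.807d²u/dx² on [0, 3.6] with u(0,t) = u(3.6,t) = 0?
Eigenvalues: λₙ = 3.807n²π²/3.6².
First three modes:
  n=1: λ₁ = 3.807π²/3.6² ≈ 2.899
  n=2: λ₂ = 15.228π²/3.6² ≈ 11.597 (4× faster decay)
  n=3: λ₃ = 34.263π²/3.6² ≈ 26.093 (9× faster decay)
As t → ∞, higher modes decay exponentially faster. The n=1 mode dominates: u ~ c₁ sin(πx/3.6) e^{-λ₁t}.
Decay rate: λ₁ = 3.807π²/3.6² ≈ 2.899.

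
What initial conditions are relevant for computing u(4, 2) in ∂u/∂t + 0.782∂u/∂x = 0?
A single point: x = 2.436. The characteristic through (4, 2) is x - 0.782t = const, so x = 4 - 0.782·2 = 2.436.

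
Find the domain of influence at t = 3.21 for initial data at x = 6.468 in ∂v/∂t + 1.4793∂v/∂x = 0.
At x = 11.216553. The characteristic carries data from (6.468, 0) to (11.216553, 3.21).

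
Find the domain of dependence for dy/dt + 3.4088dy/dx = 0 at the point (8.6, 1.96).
A single point: x = 1.918752. The characteristic through (8.6, 1.96) is x - 3.4088t = const, so x = 8.6 - 3.4088·1.96 = 1.918752.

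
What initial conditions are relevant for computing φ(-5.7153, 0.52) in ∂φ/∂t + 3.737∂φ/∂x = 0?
A single point: x = -7.65854. The characteristic through (-5.7153, 0.52) is x - 3.737t = const, so x = -5.7153 - 3.737·0.52 = -7.65854.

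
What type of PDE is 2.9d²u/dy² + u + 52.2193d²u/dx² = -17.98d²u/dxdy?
Rewriting in standard form: 52.2193d²u/dx² + 17.98d²u/dxdy + 2.9d²u/dy² + u = 0. With A = 52.2193, B = 17.98, C = 2.9, the discriminant is -282.46348. This is an elliptic PDE.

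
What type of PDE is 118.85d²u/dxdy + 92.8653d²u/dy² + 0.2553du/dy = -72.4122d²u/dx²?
Rewriting in standard form: 72.4122d²u/dx² + 118.85d²u/dxdy + 92.8653d²u/dy² + 0.2553du/dy = 0. With A = 72.4122, B = 118.85, C = 92.8653, the discriminant is -12773.00020664. This is an elliptic PDE.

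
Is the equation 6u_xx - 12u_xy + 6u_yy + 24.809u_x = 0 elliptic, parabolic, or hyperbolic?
Computing B² - 4AC with A = 6, B = -12, C = 6: discriminant = 0 (zero). Answer: parabolic.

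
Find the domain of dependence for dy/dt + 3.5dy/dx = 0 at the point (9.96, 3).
A single point: x = -0.54. The characteristic through (9.96, 3) is x - 3.5t = const, so x = 9.96 - 3.5·3 = -0.54.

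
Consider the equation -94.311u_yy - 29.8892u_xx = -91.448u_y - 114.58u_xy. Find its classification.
Rewriting in standard form: -29.8892u_xx + 114.58u_xy - 94.311u_yy + 91.448u_y = 0. Hyperbolic. (A = -29.8892, B = 114.58, C = -94.311 gives B² - 4AC = 1853.0550352.)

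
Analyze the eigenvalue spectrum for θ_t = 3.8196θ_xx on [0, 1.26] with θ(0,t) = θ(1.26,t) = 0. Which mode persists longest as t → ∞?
Eigenvalues: λₙ = 3.8196n²π²/1.26².
First three modes:
  n=1: λ₁ = 3.8196π²/1.26² ≈ 23.745
  n=2: λ₂ = 15.2784π²/1.26² ≈ 94.981 (4× faster decay)
  n=3: λ₃ = 34.3764π²/1.26² ≈ 213.707 (9× faster decay)
As t → ∞, higher modes decay exponentially faster. The n=1 mode dominates: θ ~ c₁ sin(πx/1.26) e^{-λ₁t}.
Decay rate: λ₁ = 3.8196π²/1.26² ≈ 23.745.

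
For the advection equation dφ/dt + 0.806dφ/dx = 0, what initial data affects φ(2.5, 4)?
A single point: x = -0.724. The characteristic through (2.5, 4) is x - 0.806t = const, so x = 2.5 - 0.806·4 = -0.724.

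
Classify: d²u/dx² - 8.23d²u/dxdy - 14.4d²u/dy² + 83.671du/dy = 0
Hyperbolic (discriminant = 125.3329).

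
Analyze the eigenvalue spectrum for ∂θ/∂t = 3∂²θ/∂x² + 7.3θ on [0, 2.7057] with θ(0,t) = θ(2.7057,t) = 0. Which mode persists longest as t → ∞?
Eigenvalues: λₙ = 3n²π²/2.7057² - 7.3.
First three modes:
  n=1: λ₁ = 3π²/2.7057² - 7.3 ≈ -3.256
  n=2: λ₂ = 12π²/2.7057² - 7.3 ≈ 8.878
  n=3: λ₃ = 27π²/2.7057² - 7.3 ≈ 29.1
Since 3π²/2.7057² ≈ 4.044 < 7.3, λ₁ < 0.
The n=1 mode grows fastest (−λₙ is largest for n=1) → dominates.
Asymptotic: θ ~ c₁ sin(πx/2.7057) e^{3.256t} (exponential growth at rate −λ₁ ≈ 3.256).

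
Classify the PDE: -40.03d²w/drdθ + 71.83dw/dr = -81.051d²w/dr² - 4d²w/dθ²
Rewriting in standard form: 81.051d²w/dr² - 40.03d²w/drdθ + 4d²w/dθ² + 71.83dw/dr = 0. A = 81.051, B = -40.03, C = 4. Discriminant B² - 4AC = 305.5849. Since 305.5849 > 0, hyperbolic.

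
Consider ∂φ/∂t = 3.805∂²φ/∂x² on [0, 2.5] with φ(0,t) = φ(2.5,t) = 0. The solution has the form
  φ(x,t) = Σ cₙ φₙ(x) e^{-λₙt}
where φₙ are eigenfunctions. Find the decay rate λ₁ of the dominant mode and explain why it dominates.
Eigenvalues: λₙ = 3.805n²π²/2.5².
First three modes:
  n=1: λ₁ = 3.805π²/2.5² ≈ 6.009
  n=2: λ₂ = 15.22π²/2.5² ≈ 24.034 (4× faster decay)
  n=3: λ₃ = 34.245π²/2.5² ≈ 54.078 (9× faster decay)
As t → ∞, higher modes decay exponentially faster. The n=1 mode dominates: φ ~ c₁ sin(πx/2.5) e^{-λ₁t}.
Decay rate: λ₁ = 3.805π²/2.5² ≈ 6.009.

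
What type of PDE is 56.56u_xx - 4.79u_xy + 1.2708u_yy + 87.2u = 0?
With A = 56.56, B = -4.79, C = 1.2708, the discriminant is -264.561692. This is an elliptic PDE.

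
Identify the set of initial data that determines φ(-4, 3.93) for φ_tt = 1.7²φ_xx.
Domain of dependence: [-10.681, 2.681]. Signals travel at speed 1.7, so data within |x - -4| ≤ 1.7·3.93 = 6.681 can reach the point.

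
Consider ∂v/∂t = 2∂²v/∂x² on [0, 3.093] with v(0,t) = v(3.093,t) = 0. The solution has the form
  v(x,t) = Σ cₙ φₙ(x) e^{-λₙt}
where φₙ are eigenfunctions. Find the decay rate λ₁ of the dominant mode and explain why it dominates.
Eigenvalues: λₙ = 2n²π²/3.093².
First three modes:
  n=1: λ₁ = 2π²/3.093² ≈ 2.063
  n=2: λ₂ = 8π²/3.093² ≈ 8.253 (4× faster decay)
  n=3: λ₃ = 18π²/3.093² ≈ 18.57 (9× faster decay)
As t → ∞, higher modes decay exponentially faster. The n=1 mode dominates: v ~ c₁ sin(πx/3.093) e^{-λ₁t}.
Decay rate: λ₁ = 2π²/3.093² ≈ 2.063.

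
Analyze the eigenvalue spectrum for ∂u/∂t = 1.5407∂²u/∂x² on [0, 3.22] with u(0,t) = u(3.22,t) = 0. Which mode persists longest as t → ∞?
Eigenvalues: λₙ = 1.5407n²π²/3.22².
First three modes:
  n=1: λ₁ = 1.5407π²/3.22² ≈ 1.467
  n=2: λ₂ = 6.1628π²/3.22² ≈ 5.866 (4× faster decay)
  n=3: λ₃ = 13.8663π²/3.22² ≈ 13.199 (9× faster decay)
As t → ∞, higher modes decay exponentially faster. The n=1 mode dominates: u ~ c₁ sin(πx/3.22) e^{-λ₁t}.
Decay rate: λ₁ = 1.5407π²/3.22² ≈ 1.467.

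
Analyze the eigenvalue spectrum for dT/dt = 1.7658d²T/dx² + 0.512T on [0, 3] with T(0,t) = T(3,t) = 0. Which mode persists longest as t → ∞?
Eigenvalues: λₙ = 1.7658n²π²/3² - 0.512.
First three modes:
  n=1: λ₁ = 1.7658π²/3² - 0.512 ≈ 1.424
  n=2: λ₂ = 7.0632π²/3² - 0.512 ≈ 7.234
  n=3: λ₃ = 15.8922π²/3² - 0.512 ≈ 16.916
Since 1.7658π²/3² ≈ 1.936 > 0.512, all λₙ > 0.
The n=1 mode decays slowest → dominates as t → ∞.
Asymptotic: T ~ c₁ sin(πx/3) e^{-λ₁t} with decay rate λ₁ ≈ 1.424.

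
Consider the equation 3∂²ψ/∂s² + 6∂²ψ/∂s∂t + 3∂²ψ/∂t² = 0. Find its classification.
Parabolic. (A = 3, B = 6, C = 3 gives B² - 4AC = 0.)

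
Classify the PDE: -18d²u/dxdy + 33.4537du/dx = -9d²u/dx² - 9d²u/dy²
Rewriting in standard form: 9d²u/dx² - 18d²u/dxdy + 9d²u/dy² + 33.4537du/dx = 0. A = 9, B = -18, C = 9. Discriminant B² - 4AC = 0. Since 0 = 0, parabolic.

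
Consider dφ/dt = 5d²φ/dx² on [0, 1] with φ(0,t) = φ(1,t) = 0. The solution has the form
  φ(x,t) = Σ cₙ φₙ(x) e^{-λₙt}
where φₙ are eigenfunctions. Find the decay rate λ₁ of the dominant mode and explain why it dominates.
Eigenvalues: λₙ = 5n²π².
First three modes:
  n=1: λ₁ = 5π² ≈ 49.348
  n=2: λ₂ = 20π² ≈ 197.392 (4× faster decay)
  n=3: λ₃ = 45π² ≈ 444.132 (9× faster decay)
As t → ∞, higher modes decay exponentially faster. The n=1 mode dominates: φ ~ c₁ sin(πx) e^{-λ₁t}.
Decay rate: λ₁ = 5π² ≈ 49.348.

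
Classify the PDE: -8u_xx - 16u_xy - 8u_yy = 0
A = -8, B = -16, C = -8. Discriminant B² - 4AC = 0. Since 0 = 0, parabolic.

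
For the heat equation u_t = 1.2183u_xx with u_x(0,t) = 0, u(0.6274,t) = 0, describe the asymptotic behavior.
u → 0. Heat escapes through the Dirichlet boundary.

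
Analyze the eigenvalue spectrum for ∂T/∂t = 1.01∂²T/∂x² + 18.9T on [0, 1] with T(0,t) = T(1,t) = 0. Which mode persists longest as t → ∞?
Eigenvalues: λₙ = 1.01n²π²/1² - 18.9.
First three modes:
  n=1: λ₁ = 1.01π² - 18.9 ≈ -8.932
  n=2: λ₂ = 4.04π² - 18.9 ≈ 20.973
  n=3: λ₃ = 9.09π² - 18.9 ≈ 70.815
Since 1.01π² ≈ 9.968 < 18.9, λ₁ < 0.
The n=1 mode grows fastest (−λₙ is largest for n=1) → dominates.
Asymptotic: T ~ c₁ sin(πx/1) e^{8.932t} (exponential growth at rate −λ₁ ≈ 8.932).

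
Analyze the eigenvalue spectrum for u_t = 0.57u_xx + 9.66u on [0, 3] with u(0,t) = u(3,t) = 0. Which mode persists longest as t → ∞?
Eigenvalues: λₙ = 0.57n²π²/3² - 9.66.
First three modes:
  n=1: λ₁ = 0.57π²/3² - 9.66 ≈ -9.035
  n=2: λ₂ = 2.28π²/3² - 9.66 ≈ -7.16
  n=3: λ₃ = 5.13π²/3² - 9.66 ≈ -4.034
Since 0.57π²/3² ≈ 0.625 < 9.66, λ₁ < 0.
The n=1 mode grows fastest (−λₙ is largest for n=1) → dominates.
Asymptotic: u ~ c₁ sin(πx/3) e^{9.035t} (exponential growth at rate −λ₁ ≈ 9.035).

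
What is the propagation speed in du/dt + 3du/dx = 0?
Speed = 3. Information travels along x - 3t = const (rightward).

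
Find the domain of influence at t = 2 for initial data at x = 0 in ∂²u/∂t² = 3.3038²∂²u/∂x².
Domain of influence: [-6.6076, 6.6076]. Data at x = 0 spreads outward at speed 3.3038.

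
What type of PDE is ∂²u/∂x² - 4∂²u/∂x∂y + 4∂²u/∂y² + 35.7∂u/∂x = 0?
With A = 1, B = -4, C = 4, the discriminant is 0. This is a parabolic PDE.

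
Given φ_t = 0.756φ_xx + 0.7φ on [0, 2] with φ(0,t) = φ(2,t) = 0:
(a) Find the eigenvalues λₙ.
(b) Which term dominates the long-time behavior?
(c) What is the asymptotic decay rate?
Eigenvalues: λₙ = 0.756n²π²/2² - 0.7.
First three modes:
  n=1: λ₁ = 0.756π²/2² - 0.7 ≈ 1.165
  n=2: λ₂ = 3.024π²/2² - 0.7 ≈ 6.761
  n=3: λ₃ = 6.804π²/2² - 0.7 ≈ 16.088
Since 0.756π²/2² ≈ 1.865 > 0.7, all λₙ > 0.
The n=1 mode decays slowest → dominates as t → ∞.
Asymptotic: φ ~ c₁ sin(πx/2) e^{-λ₁t} with decay rate λ₁ ≈ 1.165.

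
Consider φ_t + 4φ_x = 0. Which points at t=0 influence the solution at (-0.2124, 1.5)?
A single point: x = -6.2124. The characteristic through (-0.2124, 1.5) is x - 4t = const, so x = -0.2124 - 4·1.5 = -6.2124.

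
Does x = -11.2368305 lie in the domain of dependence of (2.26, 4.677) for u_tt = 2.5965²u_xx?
No. The domain of dependence is [-9.8838305, 14.4038305], and -11.2368305 is outside this interval.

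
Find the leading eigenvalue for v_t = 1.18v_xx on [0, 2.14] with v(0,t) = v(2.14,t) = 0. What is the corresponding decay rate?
Eigenvalues: λₙ = 1.18n²π²/2.14².
First three modes:
  n=1: λ₁ = 1.18π²/2.14² ≈ 2.543
  n=2: λ₂ = 4.72π²/2.14² ≈ 10.172 (4× faster decay)
  n=3: λ₃ = 10.62π²/2.14² ≈ 22.887 (9× faster decay)
As t → ∞, higher modes decay exponentially faster. The n=1 mode dominates: v ~ c₁ sin(πx/2.14) e^{-λ₁t}.
Decay rate: λ₁ = 1.18π²/2.14² ≈ 2.543.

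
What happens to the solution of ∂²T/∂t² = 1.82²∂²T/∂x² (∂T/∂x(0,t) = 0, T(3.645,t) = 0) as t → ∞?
T oscillates (no decay). Energy is conserved; the solution oscillates indefinitely as standing waves.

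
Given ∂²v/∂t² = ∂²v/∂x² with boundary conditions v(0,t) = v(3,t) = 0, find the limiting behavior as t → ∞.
v oscillates (no decay). Energy is conserved; the solution oscillates indefinitely as standing waves.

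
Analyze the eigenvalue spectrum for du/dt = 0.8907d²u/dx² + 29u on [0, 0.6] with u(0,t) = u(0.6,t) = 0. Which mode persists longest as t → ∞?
Eigenvalues: λₙ = 0.8907n²π²/0.6² - 29.
First three modes:
  n=1: λ₁ = 0.8907π²/0.6² - 29 ≈ -4.581
  n=2: λ₂ = 3.5628π²/0.6² - 29 ≈ 68.676
  n=3: λ₃ = 8.0163π²/0.6² - 29 ≈ 190.771
Since 0.8907π²/0.6² ≈ 24.419 < 29, λ₁ < 0.
The n=1 mode grows fastest (−λₙ is largest for n=1) → dominates.
Asymptotic: u ~ c₁ sin(πx/0.6) e^{4.581t} (exponential growth at rate −λ₁ ≈ 4.581).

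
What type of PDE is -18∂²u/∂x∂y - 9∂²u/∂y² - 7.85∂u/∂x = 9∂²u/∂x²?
Rewriting in standard form: -9∂²u/∂x² - 18∂²u/∂x∂y - 9∂²u/∂y² - 7.85∂u/∂x = 0. With A = -9, B = -18, C = -9, the discriminant is 0. This is a parabolic PDE.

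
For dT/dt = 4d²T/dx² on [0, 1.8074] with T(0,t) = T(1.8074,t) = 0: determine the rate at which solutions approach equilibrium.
Eigenvalues: λₙ = 4n²π²/1.8074².
First three modes:
  n=1: λ₁ = 4π²/1.8074² ≈ 12.085
  n=2: λ₂ = 16π²/1.8074² ≈ 48.341 (4× faster decay)
  n=3: λ₃ = 36π²/1.8074² ≈ 108.766 (9× faster decay)
As t → ∞, higher modes decay exponentially faster. The n=1 mode dominates: T ~ c₁ sin(πx/1.8074) e^{-λ₁t}.
Decay rate: λ₁ = 4π²/1.8074² ≈ 12.085.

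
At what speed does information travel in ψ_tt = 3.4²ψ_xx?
Speed = 3.4. Information travels along characteristics x = x₀ ± 3.4t.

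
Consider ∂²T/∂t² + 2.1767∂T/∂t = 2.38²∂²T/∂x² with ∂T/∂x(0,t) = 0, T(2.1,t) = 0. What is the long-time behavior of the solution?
As t → ∞, T → 0. Damping (γ=2.1767) dissipates energy; oscillations decay exponentially.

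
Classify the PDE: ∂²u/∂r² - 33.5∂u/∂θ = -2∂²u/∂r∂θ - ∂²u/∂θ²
Rewriting in standard form: ∂²u/∂r² + 2∂²u/∂r∂θ + ∂²u/∂θ² - 33.5∂u/∂θ = 0. A = 1, B = 2, C = 1. Discriminant B² - 4AC = 0. Since 0 = 0, parabolic.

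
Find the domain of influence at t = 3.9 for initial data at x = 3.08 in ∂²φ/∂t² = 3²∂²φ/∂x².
Domain of influence: [-8.62, 14.78]. Data at x = 3.08 spreads outward at speed 3.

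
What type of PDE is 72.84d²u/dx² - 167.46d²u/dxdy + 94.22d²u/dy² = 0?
With A = 72.84, B = -167.46, C = 94.22, the discriminant is 590.9124. This is a hyperbolic PDE.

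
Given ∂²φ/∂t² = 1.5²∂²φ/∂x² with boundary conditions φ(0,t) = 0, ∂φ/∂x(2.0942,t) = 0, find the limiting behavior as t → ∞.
φ oscillates (no decay). Energy is conserved; the solution oscillates indefinitely as standing waves.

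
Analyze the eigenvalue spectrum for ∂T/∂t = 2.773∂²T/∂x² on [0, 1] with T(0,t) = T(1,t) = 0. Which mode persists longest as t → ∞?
Eigenvalues: λₙ = 2.773n²π².
First three modes:
  n=1: λ₁ = 2.773π² ≈ 27.368
  n=2: λ₂ = 11.092π² ≈ 109.474 (4× faster decay)
  n=3: λ₃ = 24.957π² ≈ 246.316 (9× faster decay)
As t → ∞, higher modes decay exponentially faster. The n=1 mode dominates: T ~ c₁ sin(πx) e^{-λ₁t}.
Decay rate: λ₁ = 2.773π² ≈ 27.368.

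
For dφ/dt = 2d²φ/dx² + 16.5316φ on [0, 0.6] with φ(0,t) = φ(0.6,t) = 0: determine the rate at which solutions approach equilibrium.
Eigenvalues: λₙ = 2n²π²/0.6² - 16.5316.
First three modes:
  n=1: λ₁ = 2π²/0.6² - 16.5316 ≈ 38.3
  n=2: λ₂ = 8π²/0.6² - 16.5316 ≈ 202.793
  n=3: λ₃ = 18π²/0.6² - 16.5316 ≈ 476.949
Since 2π²/0.6² ≈ 54.831 > 16.5316, all λₙ > 0.
The n=1 mode decays slowest → dominates as t → ∞.
Asymptotic: φ ~ c₁ sin(πx/0.6) e^{-λ₁t} with decay rate λ₁ ≈ 38.3.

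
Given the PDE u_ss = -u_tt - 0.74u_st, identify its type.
Rewriting in standard form: u_ss + 0.74u_st + u_tt = 0. The second-order coefficients are A = 1, B = 0.74, C = 1. Since B² - 4AC = -3.4524 < 0, this is an elliptic PDE.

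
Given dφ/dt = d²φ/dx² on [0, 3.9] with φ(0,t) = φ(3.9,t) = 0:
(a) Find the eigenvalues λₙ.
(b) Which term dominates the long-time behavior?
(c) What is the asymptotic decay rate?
Eigenvalues: λₙ = n²π²/3.9².
First three modes:
  n=1: λ₁ = π²/3.9² ≈ 0.649
  n=2: λ₂ = 4π²/3.9² ≈ 2.596 (4× faster decay)
  n=3: λ₃ = 9π²/3.9² ≈ 5.84 (9× faster decay)
As t → ∞, higher modes decay exponentially faster. The n=1 mode dominates: φ ~ c₁ sin(πx/3.9) e^{-λ₁t}.
Decay rate: λ₁ = π²/3.9² ≈ 0.649.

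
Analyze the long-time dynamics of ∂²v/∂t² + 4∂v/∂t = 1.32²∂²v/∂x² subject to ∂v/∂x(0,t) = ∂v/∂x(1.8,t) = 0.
Long-time behavior: v → constant (steady state). Damping (γ=4) dissipates the nonconstant modes; with Neumann BCs the spatial average obeys M''+γM'=0 and tends to a finite limit.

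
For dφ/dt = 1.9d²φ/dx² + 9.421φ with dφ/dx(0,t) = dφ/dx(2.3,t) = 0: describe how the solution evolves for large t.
φ grows unboundedly. With Neumann BCs the constant mode has diffusion eigenvalue 0, so any r > 0 makes it grow like e^(9.421t); solution grows exponentially.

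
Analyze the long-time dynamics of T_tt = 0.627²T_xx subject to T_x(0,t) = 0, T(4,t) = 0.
Long-time behavior: T oscillates (no decay). Energy is conserved; the solution oscillates indefinitely as standing waves.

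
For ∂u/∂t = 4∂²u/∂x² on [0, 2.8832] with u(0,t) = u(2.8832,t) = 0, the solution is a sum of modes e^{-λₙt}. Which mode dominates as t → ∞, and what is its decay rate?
Eigenvalues: λₙ = 4n²π²/2.8832².
First three modes:
  n=1: λ₁ = 4π²/2.8832² ≈ 4.749
  n=2: λ₂ = 16π²/2.8832² ≈ 18.996 (4× faster decay)
  n=3: λ₃ = 36π²/2.8832² ≈ 42.742 (9× faster decay)
As t → ∞, higher modes decay exponentially faster. The n=1 mode dominates: u ~ c₁ sin(πx/2.8832) e^{-λ₁t}.
Decay rate: λ₁ = 4π²/2.8832² ≈ 4.749.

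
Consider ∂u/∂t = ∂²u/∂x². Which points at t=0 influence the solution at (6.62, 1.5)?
The entire real line. The heat equation has infinite propagation speed: any initial disturbance instantly affects all points (though exponentially small far away).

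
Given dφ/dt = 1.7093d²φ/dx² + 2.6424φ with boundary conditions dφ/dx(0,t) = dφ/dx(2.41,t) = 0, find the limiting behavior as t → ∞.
φ grows unboundedly. With Neumann BCs the constant mode has diffusion eigenvalue 0, so any r > 0 makes it grow like e^(2.6424t); solution grows exponentially.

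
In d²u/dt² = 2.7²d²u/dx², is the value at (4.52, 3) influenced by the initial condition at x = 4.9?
Yes. The domain of dependence is [-3.58, 12.62], and 4.9 ∈ [-3.58, 12.62].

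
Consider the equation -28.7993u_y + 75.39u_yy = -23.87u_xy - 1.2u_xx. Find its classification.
Rewriting in standard form: 1.2u_xx + 23.87u_xy + 75.39u_yy - 28.7993u_y = 0. Hyperbolic. (A = 1.2, B = 23.87, C = 75.39 gives B² - 4AC = 207.9049.)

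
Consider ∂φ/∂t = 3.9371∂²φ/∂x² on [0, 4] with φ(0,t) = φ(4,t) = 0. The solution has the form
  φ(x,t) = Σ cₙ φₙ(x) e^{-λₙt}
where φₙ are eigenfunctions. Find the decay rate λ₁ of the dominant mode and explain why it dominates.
Eigenvalues: λₙ = 3.9371n²π²/4².
First three modes:
  n=1: λ₁ = 3.9371π²/4² ≈ 2.429
  n=2: λ₂ = 15.7484π²/4² ≈ 9.714 (4× faster decay)
  n=3: λ₃ = 35.4339π²/4² ≈ 21.857 (9× faster decay)
As t → ∞, higher modes decay exponentially faster. The n=1 mode dominates: φ ~ c₁ sin(πx/4) e^{-λ₁t}.
Decay rate: λ₁ = 3.9371π²/4² ≈ 2.429.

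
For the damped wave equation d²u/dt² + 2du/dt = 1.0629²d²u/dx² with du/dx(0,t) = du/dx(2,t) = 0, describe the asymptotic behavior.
u → constant (steady state). Damping (γ=2) dissipates the nonconstant modes; with Neumann BCs the spatial average obeys M''+γM'=0 and tends to a finite limit.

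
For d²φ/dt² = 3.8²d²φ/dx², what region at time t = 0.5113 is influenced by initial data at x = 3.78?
Domain of influence: [1.83706, 5.72294]. Data at x = 3.78 spreads outward at speed 3.8.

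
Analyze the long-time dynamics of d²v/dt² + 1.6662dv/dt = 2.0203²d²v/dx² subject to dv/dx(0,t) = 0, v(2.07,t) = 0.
Long-time behavior: v → 0. Damping (γ=1.6662) dissipates energy; oscillations decay exponentially.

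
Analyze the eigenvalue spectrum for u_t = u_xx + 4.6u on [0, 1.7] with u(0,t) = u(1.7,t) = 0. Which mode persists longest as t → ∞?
Eigenvalues: λₙ = n²π²/1.7² - 4.6.
First three modes:
  n=1: λ₁ = π²/1.7² - 4.6 ≈ -1.185
  n=2: λ₂ = 4π²/1.7² - 4.6 ≈ 9.06
  n=3: λ₃ = 9π²/1.7² - 4.6 ≈ 26.136
Since π²/1.7² ≈ 3.415 < 4.6, λ₁ < 0.
The n=1 mode grows fastest (−λₙ is largest for n=1) → dominates.
Asymptotic: u ~ c₁ sin(πx/1.7) e^{1.185t} (exponential growth at rate −λ₁ ≈ 1.185).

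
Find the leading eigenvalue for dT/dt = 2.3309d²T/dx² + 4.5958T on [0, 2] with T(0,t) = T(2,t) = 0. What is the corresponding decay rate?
Eigenvalues: λₙ = 2.3309n²π²/2² - 4.5958.
First three modes:
  n=1: λ₁ = 2.3309π²/2² - 4.5958 ≈ 1.155
  n=2: λ₂ = 9.3236π²/2² - 4.5958 ≈ 18.409
  n=3: λ₃ = 20.9781π²/2² - 4.5958 ≈ 47.166
Since 2.3309π²/2² ≈ 5.751 > 4.5958, all λₙ > 0.
The n=1 mode decays slowest → dominates as t → ∞.
Asymptotic: T ~ c₁ sin(πx/2) e^{-λ₁t} with decay rate λ₁ ≈ 1.155.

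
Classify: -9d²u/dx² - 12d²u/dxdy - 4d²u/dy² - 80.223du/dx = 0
Parabolic (discriminant = 0).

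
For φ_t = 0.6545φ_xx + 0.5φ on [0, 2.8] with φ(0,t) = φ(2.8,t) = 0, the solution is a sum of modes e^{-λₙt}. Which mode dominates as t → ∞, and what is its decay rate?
Eigenvalues: λₙ = 0.6545n²π²/2.8² - 0.5.
First three modes:
  n=1: λ₁ = 0.6545π²/2.8² - 0.5 ≈ 0.324
  n=2: λ₂ = 2.618π²/2.8² - 0.5 ≈ 2.796
  n=3: λ₃ = 5.8905π²/2.8² - 0.5 ≈ 6.915
Since 0.6545π²/2.8² ≈ 0.824 > 0.5, all λₙ > 0.
The n=1 mode decays slowest → dominates as t → ∞.
Asymptotic: φ ~ c₁ sin(πx/2.8) e^{-λ₁t} with decay rate λ₁ ≈ 0.324.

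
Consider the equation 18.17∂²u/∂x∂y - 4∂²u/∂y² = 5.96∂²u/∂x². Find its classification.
Rewriting in standard form: -5.96∂²u/∂x² + 18.17∂²u/∂x∂y - 4∂²u/∂y² = 0. Hyperbolic. (A = -5.96, B = 18.17, C = -4 gives B² - 4AC = 234.7889.)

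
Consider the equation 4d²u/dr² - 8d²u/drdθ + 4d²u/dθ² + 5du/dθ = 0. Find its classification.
Parabolic. (A = 4, B = -8, C = 4 gives B² - 4AC = 0.)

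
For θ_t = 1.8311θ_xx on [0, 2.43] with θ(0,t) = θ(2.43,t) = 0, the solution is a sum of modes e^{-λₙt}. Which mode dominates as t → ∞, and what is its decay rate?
Eigenvalues: λₙ = 1.8311n²π²/2.43².
First three modes:
  n=1: λ₁ = 1.8311π²/2.43² ≈ 3.061
  n=2: λ₂ = 7.3244π²/2.43² ≈ 12.242 (4× faster decay)
  n=3: λ₃ = 16.4799π²/2.43² ≈ 27.545 (9× faster decay)
As t → ∞, higher modes decay exponentially faster. The n=1 mode dominates: θ ~ c₁ sin(πx/2.43) e^{-λ₁t}.
Decay rate: λ₁ = 1.8311π²/2.43² ≈ 3.061.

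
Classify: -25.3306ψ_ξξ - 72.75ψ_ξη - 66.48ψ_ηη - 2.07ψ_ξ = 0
Elliptic (discriminant = -1443.350652).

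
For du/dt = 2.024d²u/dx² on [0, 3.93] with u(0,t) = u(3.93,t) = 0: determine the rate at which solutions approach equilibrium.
Eigenvalues: λₙ = 2.024n²π²/3.93².
First three modes:
  n=1: λ₁ = 2.024π²/3.93² ≈ 1.293
  n=2: λ₂ = 8.096π²/3.93² ≈ 5.174 (4× faster decay)
  n=3: λ₃ = 18.216π²/3.93² ≈ 11.64 (9× faster decay)
As t → ∞, higher modes decay exponentially faster. The n=1 mode dominates: u ~ c₁ sin(πx/3.93) e^{-λ₁t}.
Decay rate: λ₁ = 2.024π²/3.93² ≈ 1.293.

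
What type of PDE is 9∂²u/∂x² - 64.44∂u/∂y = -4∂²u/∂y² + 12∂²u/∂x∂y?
Rewriting in standard form: 9∂²u/∂x² - 12∂²u/∂x∂y + 4∂²u/∂y² - 64.44∂u/∂y = 0. With A = 9, B = -12, C = 4, the discriminant is 0. This is a parabolic PDE.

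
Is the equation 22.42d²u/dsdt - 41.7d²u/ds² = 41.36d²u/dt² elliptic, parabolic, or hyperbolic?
Rewriting in standard form: -41.7d²u/ds² + 22.42d²u/dsdt - 41.36d²u/dt² = 0. Computing B² - 4AC with A = -41.7, B = 22.42, C = -41.36: discriminant = -6396.1916 (negative). Answer: elliptic.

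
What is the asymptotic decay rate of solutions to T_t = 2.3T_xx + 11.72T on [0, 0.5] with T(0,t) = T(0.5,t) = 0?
Eigenvalues: λₙ = 2.3n²π²/0.5² - 11.72.
First three modes:
  n=1: λ₁ = 2.3π²/0.5² - 11.72 ≈ 79.08
  n=2: λ₂ = 9.2π²/0.5² - 11.72 ≈ 351.481
  n=3: λ₃ = 20.7π²/0.5² - 11.72 ≈ 805.483
Since 2.3π²/0.5² ≈ 90.8 > 11.72, all λₙ > 0.
The n=1 mode decays slowest → dominates as t → ∞.
Asymptotic: T ~ c₁ sin(πx/0.5) e^{-λ₁t} with decay rate λ₁ ≈ 79.08.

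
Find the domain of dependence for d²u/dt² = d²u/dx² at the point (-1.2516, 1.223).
Domain of dependence: [-2.4746, -0.0286]. Signals travel at speed 1, so data within |x - -1.2516| ≤ 1·1.223 = 1.223 can reach the point.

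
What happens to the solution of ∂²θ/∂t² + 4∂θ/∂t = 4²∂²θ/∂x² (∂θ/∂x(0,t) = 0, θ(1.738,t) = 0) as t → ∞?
θ → 0. Damping (γ=4) dissipates energy; oscillations decay exponentially.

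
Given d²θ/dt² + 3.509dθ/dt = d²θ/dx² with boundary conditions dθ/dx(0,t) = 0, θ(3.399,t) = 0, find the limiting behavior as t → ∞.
θ → 0. Damping (γ=3.509) dissipates energy; oscillations decay exponentially.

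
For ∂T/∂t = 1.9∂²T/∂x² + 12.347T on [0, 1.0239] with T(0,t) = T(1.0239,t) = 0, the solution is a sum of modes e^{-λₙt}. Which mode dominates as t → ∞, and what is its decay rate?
Eigenvalues: λₙ = 1.9n²π²/1.0239² - 12.347.
First three modes:
  n=1: λ₁ = 1.9π²/1.0239² - 12.347 ≈ 5.54
  n=2: λ₂ = 7.6π²/1.0239² - 12.347 ≈ 59.201
  n=3: λ₃ = 17.1π²/1.0239² - 12.347 ≈ 148.636
Since 1.9π²/1.0239² ≈ 17.887 > 12.347, all λₙ > 0.
The n=1 mode decays slowest → dominates as t → ∞.
Asymptotic: T ~ c₁ sin(πx/1.0239) e^{-λ₁t} with decay rate λ₁ ≈ 5.54.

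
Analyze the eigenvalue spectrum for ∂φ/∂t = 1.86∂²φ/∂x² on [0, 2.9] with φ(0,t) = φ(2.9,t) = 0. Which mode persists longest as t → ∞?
Eigenvalues: λₙ = 1.86n²π²/2.9².
First three modes:
  n=1: λ₁ = 1.86π²/2.9² ≈ 2.183
  n=2: λ₂ = 7.44π²/2.9² ≈ 8.731 (4× faster decay)
  n=3: λ₃ = 16.74π²/2.9² ≈ 19.645 (9× faster decay)
As t → ∞, higher modes decay exponentially faster. The n=1 mode dominates: φ ~ c₁ sin(πx/2.9) e^{-λ₁t}.
Decay rate: λ₁ = 1.86π²/2.9² ≈ 2.183.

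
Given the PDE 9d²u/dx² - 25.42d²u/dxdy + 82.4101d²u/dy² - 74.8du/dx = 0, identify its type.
The second-order coefficients are A = 9, B = -25.42, C = 82.4101. Since B² - 4AC = -2320.5872 < 0, this is an elliptic PDE.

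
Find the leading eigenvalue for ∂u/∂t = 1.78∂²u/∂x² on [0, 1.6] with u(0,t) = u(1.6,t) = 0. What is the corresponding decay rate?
Eigenvalues: λₙ = 1.78n²π²/1.6².
First three modes:
  n=1: λ₁ = 1.78π²/1.6² ≈ 6.862
  n=2: λ₂ = 7.12π²/1.6² ≈ 27.45 (4× faster decay)
  n=3: λ₃ = 16.02π²/1.6² ≈ 61.762 (9× faster decay)
As t → ∞, higher modes decay exponentially faster. The n=1 mode dominates: u ~ c₁ sin(πx/1.6) e^{-λ₁t}.
Decay rate: λ₁ = 1.78π²/1.6² ≈ 6.862.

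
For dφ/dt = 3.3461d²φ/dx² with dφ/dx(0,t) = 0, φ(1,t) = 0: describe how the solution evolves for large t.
φ → 0. Heat escapes through the Dirichlet boundary.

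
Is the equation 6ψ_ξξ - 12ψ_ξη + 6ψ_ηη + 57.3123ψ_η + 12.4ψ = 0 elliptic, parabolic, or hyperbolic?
Computing B² - 4AC with A = 6, B = -12, C = 6: discriminant = 0 (zero). Answer: parabolic.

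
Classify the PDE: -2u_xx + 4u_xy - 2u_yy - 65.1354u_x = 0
A = -2, B = 4, C = -2. Discriminant B² - 4AC = 0. Since 0 = 0, parabolic.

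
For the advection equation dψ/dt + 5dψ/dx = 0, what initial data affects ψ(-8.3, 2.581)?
A single point: x = -21.205. The characteristic through (-8.3, 2.581) is x - 5t = const, so x = -8.3 - 5·2.581 = -21.205.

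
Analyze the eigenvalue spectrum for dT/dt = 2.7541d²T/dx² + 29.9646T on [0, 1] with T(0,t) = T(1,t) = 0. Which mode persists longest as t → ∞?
Eigenvalues: λₙ = 2.7541n²π²/1² - 29.9646.
First three modes:
  n=1: λ₁ = 2.7541π² - 29.9646 ≈ -2.783
  n=2: λ₂ = 11.0164π² - 29.9646 ≈ 78.763
  n=3: λ₃ = 24.7869π² - 29.9646 ≈ 214.672
Since 2.7541π² ≈ 27.182 < 29.9646, λ₁ < 0.
The n=1 mode grows fastest (−λₙ is largest for n=1) → dominates.
Asymptotic: T ~ c₁ sin(πx/1) e^{2.783t} (exponential growth at rate −λ₁ ≈ 2.783).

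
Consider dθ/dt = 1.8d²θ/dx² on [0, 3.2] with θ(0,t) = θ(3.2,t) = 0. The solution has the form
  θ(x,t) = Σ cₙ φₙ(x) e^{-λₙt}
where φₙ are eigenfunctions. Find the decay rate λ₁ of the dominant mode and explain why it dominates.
Eigenvalues: λₙ = 1.8n²π²/3.2².
First three modes:
  n=1: λ₁ = 1.8π²/3.2² ≈ 1.735
  n=2: λ₂ = 7.2π²/3.2² ≈ 6.94 (4× faster decay)
  n=3: λ₃ = 16.2π²/3.2² ≈ 15.614 (9× faster decay)
As t → ∞, higher modes decay exponentially faster. The n=1 mode dominates: θ ~ c₁ sin(πx/3.2) e^{-λ₁t}.
Decay rate: λ₁ = 1.8π²/3.2² ≈ 1.735.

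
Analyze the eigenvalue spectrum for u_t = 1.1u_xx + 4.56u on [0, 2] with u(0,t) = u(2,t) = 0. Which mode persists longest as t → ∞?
Eigenvalues: λₙ = 1.1n²π²/2² - 4.56.
First three modes:
  n=1: λ₁ = 1.1π²/2² - 4.56 ≈ -1.846
  n=2: λ₂ = 4.4π²/2² - 4.56 ≈ 6.297
  n=3: λ₃ = 9.9π²/2² - 4.56 ≈ 19.867
Since 1.1π²/2² ≈ 2.714 < 4.56, λ₁ < 0.
The n=1 mode grows fastest (−λₙ is largest for n=1) → dominates.
Asymptotic: u ~ c₁ sin(πx/2) e^{1.846t} (exponential growth at rate −λ₁ ≈ 1.846).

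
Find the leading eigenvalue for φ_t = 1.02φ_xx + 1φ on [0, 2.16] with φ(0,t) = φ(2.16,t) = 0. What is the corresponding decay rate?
Eigenvalues: λₙ = 1.02n²π²/2.16² - 1.
First three modes:
  n=1: λ₁ = 1.02π²/2.16² - 1 ≈ 1.158
  n=2: λ₂ = 4.08π²/2.16² - 1 ≈ 7.631
  n=3: λ₃ = 9.18π²/2.16² - 1 ≈ 18.419
Since 1.02π²/2.16² ≈ 2.158 > 1, all λₙ > 0.
The n=1 mode decays slowest → dominates as t → ∞.
Asymptotic: φ ~ c₁ sin(πx/2.16) e^{-λ₁t} with decay rate λ₁ ≈ 1.158.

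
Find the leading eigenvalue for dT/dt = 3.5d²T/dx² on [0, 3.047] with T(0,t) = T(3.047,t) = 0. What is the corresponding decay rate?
Eigenvalues: λₙ = 3.5n²π²/3.047².
First three modes:
  n=1: λ₁ = 3.5π²/3.047² ≈ 3.721
  n=2: λ₂ = 14π²/3.047² ≈ 14.883 (4× faster decay)
  n=3: λ₃ = 31.5π²/3.047² ≈ 33.486 (9× faster decay)
As t → ∞, higher modes decay exponentially faster. The n=1 mode dominates: T ~ c₁ sin(πx/3.047) e^{-λ₁t}.
Decay rate: λ₁ = 3.5π²/3.047² ≈ 3.721.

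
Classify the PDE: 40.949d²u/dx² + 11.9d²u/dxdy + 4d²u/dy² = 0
A = 40.949, B = 11.9, C = 4. Discriminant B² - 4AC = -513.574. Since -513.574 < 0, elliptic.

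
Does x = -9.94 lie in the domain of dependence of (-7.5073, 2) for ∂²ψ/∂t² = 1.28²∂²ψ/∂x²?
Yes. The domain of dependence is [-10.0673, -4.9473], and -9.94 ∈ [-10.0673, -4.9473].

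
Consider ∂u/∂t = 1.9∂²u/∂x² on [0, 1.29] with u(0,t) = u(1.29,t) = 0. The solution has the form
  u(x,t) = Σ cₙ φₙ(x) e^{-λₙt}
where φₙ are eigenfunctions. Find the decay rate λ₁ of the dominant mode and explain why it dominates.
Eigenvalues: λₙ = 1.9n²π²/1.29².
First three modes:
  n=1: λ₁ = 1.9π²/1.29² ≈ 11.269
  n=2: λ₂ = 7.6π²/1.29² ≈ 45.075 (4× faster decay)
  n=3: λ₃ = 17.1π²/1.29² ≈ 101.418 (9× faster decay)
As t → ∞, higher modes decay exponentially faster. The n=1 mode dominates: u ~ c₁ sin(πx/1.29) e^{-λ₁t}.
Decay rate: λ₁ = 1.9π²/1.29² ≈ 11.269.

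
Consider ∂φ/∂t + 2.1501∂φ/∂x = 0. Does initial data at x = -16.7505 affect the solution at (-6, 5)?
Yes. The characteristic through (-6, 5) passes through x = -16.7505.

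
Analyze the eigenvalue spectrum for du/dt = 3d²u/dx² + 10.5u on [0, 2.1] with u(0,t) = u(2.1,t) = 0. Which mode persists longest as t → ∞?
Eigenvalues: λₙ = 3n²π²/2.1² - 10.5.
First three modes:
  n=1: λ₁ = 3π²/2.1² - 10.5 ≈ -3.786
  n=2: λ₂ = 12π²/2.1² - 10.5 ≈ 16.356
  n=3: λ₃ = 27π²/2.1² - 10.5 ≈ 49.926
Since 3π²/2.1² ≈ 6.714 < 10.5, λ₁ < 0.
The n=1 mode grows fastest (−λₙ is largest for n=1) → dominates.
Asymptotic: u ~ c₁ sin(πx/2.1) e^{3.786t} (exponential growth at rate −λ₁ ≈ 3.786).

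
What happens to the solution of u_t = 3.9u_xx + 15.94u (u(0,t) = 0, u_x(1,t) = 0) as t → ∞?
u grows unboundedly. Reaction dominates diffusion (r=15.94 > κπ²/(4L²)≈9.62); solution grows exponentially.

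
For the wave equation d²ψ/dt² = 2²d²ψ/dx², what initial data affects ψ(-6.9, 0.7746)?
Domain of dependence: [-8.4492, -5.3508]. Signals travel at speed 2, so data within |x - -6.9| ≤ 2·0.7746 = 1.5492 can reach the point.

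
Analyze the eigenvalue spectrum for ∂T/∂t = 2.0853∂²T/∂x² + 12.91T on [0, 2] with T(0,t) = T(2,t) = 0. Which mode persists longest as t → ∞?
Eigenvalues: λₙ = 2.0853n²π²/2² - 12.91.
First three modes:
  n=1: λ₁ = 2.0853π²/2² - 12.91 ≈ -7.765
  n=2: λ₂ = 8.3412π²/2² - 12.91 ≈ 7.671
  n=3: λ₃ = 18.7677π²/2² - 12.91 ≈ 33.397
Since 2.0853π²/2² ≈ 5.145 < 12.91, λ₁ < 0.
The n=1 mode grows fastest (−λₙ is largest for n=1) → dominates.
Asymptotic: T ~ c₁ sin(πx/2) e^{7.765t} (exponential growth at rate −λ₁ ≈ 7.765).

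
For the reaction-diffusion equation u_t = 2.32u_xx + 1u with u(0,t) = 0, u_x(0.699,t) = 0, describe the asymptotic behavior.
u → 0. Diffusion dominates reaction (r=1 < κπ²/(4L²)≈11.72); solution decays.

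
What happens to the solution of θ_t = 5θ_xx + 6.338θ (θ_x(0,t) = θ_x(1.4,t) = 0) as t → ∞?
θ grows unboundedly. With Neumann BCs the constant mode has diffusion eigenvalue 0, so any r > 0 makes it grow like e^(6.338t); solution grows exponentially.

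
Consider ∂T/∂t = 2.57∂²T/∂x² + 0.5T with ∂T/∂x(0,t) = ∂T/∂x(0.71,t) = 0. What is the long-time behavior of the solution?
As t → ∞, T grows unboundedly. With Neumann BCs the constant mode has diffusion eigenvalue 0, so any r > 0 makes it grow like e^(0.5t); solution grows exponentially.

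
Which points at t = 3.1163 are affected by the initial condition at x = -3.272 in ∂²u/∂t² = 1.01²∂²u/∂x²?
Domain of influence: [-6.419463, -0.124537]. Data at x = -3.272 spreads outward at speed 1.01.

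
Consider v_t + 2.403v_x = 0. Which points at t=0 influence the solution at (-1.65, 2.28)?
A single point: x = -7.12884. The characteristic through (-1.65, 2.28) is x - 2.403t = const, so x = -1.65 - 2.403·2.28 = -7.12884.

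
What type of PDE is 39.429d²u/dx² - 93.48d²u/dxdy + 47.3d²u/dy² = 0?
With A = 39.429, B = -93.48, C = 47.3, the discriminant is 1278.5436. This is a hyperbolic PDE.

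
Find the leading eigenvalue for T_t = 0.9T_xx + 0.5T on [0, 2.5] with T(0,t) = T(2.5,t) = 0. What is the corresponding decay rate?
Eigenvalues: λₙ = 0.9n²π²/2.5² - 0.5.
First three modes:
  n=1: λ₁ = 0.9π²/2.5² - 0.5 ≈ 0.921
  n=2: λ₂ = 3.6π²/2.5² - 0.5 ≈ 5.185
  n=3: λ₃ = 8.1π²/2.5² - 0.5 ≈ 12.291
Since 0.9π²/2.5² ≈ 1.421 > 0.5, all λₙ > 0.
The n=1 mode decays slowest → dominates as t → ∞.
Asymptotic: T ~ c₁ sin(πx/2.5) e^{-λ₁t} with decay rate λ₁ ≈ 0.921.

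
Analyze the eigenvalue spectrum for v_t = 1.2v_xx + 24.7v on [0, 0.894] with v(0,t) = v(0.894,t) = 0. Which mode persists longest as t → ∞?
Eigenvalues: λₙ = 1.2n²π²/0.894² - 24.7.
First three modes:
  n=1: λ₁ = 1.2π²/0.894² - 24.7 ≈ -9.881
  n=2: λ₂ = 4.8π²/0.894² - 24.7 ≈ 34.574
  n=3: λ₃ = 10.8π²/0.894² - 24.7 ≈ 108.667
Since 1.2π²/0.894² ≈ 14.819 < 24.7, λ₁ < 0.
The n=1 mode grows fastest (−λₙ is largest for n=1) → dominates.
Asymptotic: v ~ c₁ sin(πx/0.894) e^{9.881t} (exponential growth at rate −λ₁ ≈ 9.881).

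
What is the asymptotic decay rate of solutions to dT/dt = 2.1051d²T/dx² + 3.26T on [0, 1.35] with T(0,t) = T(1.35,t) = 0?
Eigenvalues: λₙ = 2.1051n²π²/1.35² - 3.26.
First three modes:
  n=1: λ₁ = 2.1051π²/1.35² - 3.26 ≈ 8.14
  n=2: λ₂ = 8.4204π²/1.35² - 3.26 ≈ 42.34
  n=3: λ₃ = 18.9459π²/1.35² - 3.26 ≈ 99.34
Since 2.1051π²/1.35² ≈ 11.4 > 3.26, all λₙ > 0.
The n=1 mode decays slowest → dominates as t → ∞.
Asymptotic: T ~ c₁ sin(πx/1.35) e^{-λ₁t} with decay rate λ₁ ≈ 8.14.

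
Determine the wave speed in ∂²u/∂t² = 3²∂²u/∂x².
Speed = 3. Information travels along characteristics x = x₀ ± 3t.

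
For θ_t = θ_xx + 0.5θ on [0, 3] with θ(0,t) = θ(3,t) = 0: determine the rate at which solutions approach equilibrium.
Eigenvalues: λₙ = n²π²/3² - 0.5.
First three modes:
  n=1: λ₁ = π²/3² - 0.5 ≈ 0.597
  n=2: λ₂ = 4π²/3² - 0.5 ≈ 3.886
  n=3: λ₃ = 9π²/3² - 0.5 ≈ 9.37
Since π²/3² ≈ 1.097 > 0.5, all λₙ > 0.
The n=1 mode decays slowest → dominates as t → ∞.
Asymptotic: θ ~ c₁ sin(πx/3) e^{-λ₁t} with decay rate λ₁ ≈ 0.597.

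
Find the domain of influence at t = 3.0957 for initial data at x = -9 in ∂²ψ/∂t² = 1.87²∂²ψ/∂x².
Domain of influence: [-14.788959, -3.211041]. Data at x = -9 spreads outward at speed 1.87.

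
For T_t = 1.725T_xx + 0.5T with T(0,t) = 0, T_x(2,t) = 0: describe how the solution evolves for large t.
T → 0. Diffusion dominates reaction (r=0.5 < κπ²/(4L²)≈1.06); solution decays.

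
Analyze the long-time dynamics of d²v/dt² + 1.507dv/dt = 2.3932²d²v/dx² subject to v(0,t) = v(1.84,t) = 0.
Long-time behavior: v → 0. Damping (γ=1.507) dissipates energy; oscillations decay exponentially.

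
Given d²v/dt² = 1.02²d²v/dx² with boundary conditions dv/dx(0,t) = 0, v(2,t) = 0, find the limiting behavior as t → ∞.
v oscillates (no decay). Energy is conserved; the solution oscillates indefinitely as standing waves.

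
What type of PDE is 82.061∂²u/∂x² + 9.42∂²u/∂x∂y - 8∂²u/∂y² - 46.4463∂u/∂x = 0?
With A = 82.061, B = 9.42, C = -8, the discriminant is 2714.6884. This is a hyperbolic PDE.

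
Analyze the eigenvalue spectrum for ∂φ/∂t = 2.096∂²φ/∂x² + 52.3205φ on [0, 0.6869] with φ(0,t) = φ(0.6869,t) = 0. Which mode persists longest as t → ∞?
Eigenvalues: λₙ = 2.096n²π²/0.6869² - 52.3205.
First three modes:
  n=1: λ₁ = 2.096π²/0.6869² - 52.3205 ≈ -8.477
  n=2: λ₂ = 8.384π²/0.6869² - 52.3205 ≈ 123.053
  n=3: λ₃ = 18.864π²/0.6869² - 52.3205 ≈ 342.27
Since 2.096π²/0.6869² ≈ 43.843 < 52.3205, λ₁ < 0.
The n=1 mode grows fastest (−λₙ is largest for n=1) → dominates.
Asymptotic: φ ~ c₁ sin(πx/0.6869) e^{8.477t} (exponential growth at rate −λ₁ ≈ 8.477).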